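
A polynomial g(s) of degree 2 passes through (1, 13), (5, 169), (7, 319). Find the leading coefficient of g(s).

6

Write g(s) = as^2 + bs + c. Substituting each data point gives a linear system:
  a + b + c = 13
  25a + 5b + c = 169
  49a + 7b + c = 319
Solving the system yields a = 6, b = 3, c = 4.
So g(s) = 6s² + 3s + 4.
The leading coefficient is 6.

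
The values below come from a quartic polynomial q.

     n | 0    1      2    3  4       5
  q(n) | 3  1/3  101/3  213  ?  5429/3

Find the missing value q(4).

On equispaced nodes a degree-4 polynomial has vanishing fifth forward difference, so
  - q(0) + 5·q(1) - 10·q(2) + 10·q(3) - 5·q(4) + q(5) = 0.
Substituting the known values and solving for q(4):
  -5·q(4) = -10805/3
  q(4) = 2161/3.

2161/3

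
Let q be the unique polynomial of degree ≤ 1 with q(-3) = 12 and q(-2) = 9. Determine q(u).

q(u) = -3u + 3

Write q(u) = au + b. Substituting each data point gives a linear system:
  -3a + b = 12
  -2a + b = 9
Solving the system yields a = -3, b = 3.
So q(u) = -3u + 3.
Check: q(-2) = 9. ✓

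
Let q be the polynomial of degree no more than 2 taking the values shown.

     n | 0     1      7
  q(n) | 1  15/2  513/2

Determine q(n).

q(n) = 5n^2 + (3/2)n + 1

Write q(n) = an^2 + bn + c. Substituting each data point gives a linear system:
  c = 1
  a + b + c = 15/2
  49a + 7b + c = 513/2
Solving the system yields a = 5, b = 3/2, c = 1.
So q(n) = 5n² + (3/2)n + 1.
Check: q(7) = 513/2. ✓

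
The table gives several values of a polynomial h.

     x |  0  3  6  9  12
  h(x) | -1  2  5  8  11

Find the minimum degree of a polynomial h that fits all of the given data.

1

Forward differences of the values at x = 0, 3, 6, 9, 12:
  h  : -1  2  5  8  11
  Δ  : 3  3  3  3
  Δ^2: 0  0  0
  Δ^3: 0  0
  Δ^4: 0
The first differences are constant (3) and nonzero, while all higher differences vanish, so the minimal degree is 1.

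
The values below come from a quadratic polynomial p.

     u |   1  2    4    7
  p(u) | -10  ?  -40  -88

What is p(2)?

The 3 known points determine the degree-2 polynomial uniquely.
Write p(u) = au^2 + bu + c. Substituting each data point gives a linear system:
  a + b + c = -10
  16a + 4b + c = -40
  49a + 7b + c = -88
Solving the system yields a = -1, b = -5, c = -4.
So p(u) = -u² - 5u - 4.
Then p(2) = -18.

-18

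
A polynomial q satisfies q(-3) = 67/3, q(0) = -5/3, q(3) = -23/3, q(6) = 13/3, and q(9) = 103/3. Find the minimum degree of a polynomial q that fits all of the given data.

2

Forward differences of the values at s = -3, 0, 3, 6, 9:
  q  : 67/3  -5/3  -23/3  13/3  103/3
  Δ  : -24  -6  12  30
  Δ^2: 18  18  18
  Δ^3: 0  0
  Δ^4: 0
The second differences are constant (18) and nonzero, while all higher differences vanish, so the minimal degree is 2.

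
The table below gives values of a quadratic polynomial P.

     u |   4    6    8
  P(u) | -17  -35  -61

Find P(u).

P(u) = -u^2 + u - 5

Using the Lagrange interpolation formula with nodes 4, 6, 8:
  L_0(u) = (u - 6)(u - 8) / 8
  L_1(u) = (u - 4)(u - 8) / -4
  L_2(u) = (u - 4)(u - 6) / 8
Then P(u) = -17·L_0(u) - 35·L_1(u) - 61·L_2(u).
Expanding and collecting terms gives P(u) = -u^2 + u - 5.
Check: P(6) = -35. ✓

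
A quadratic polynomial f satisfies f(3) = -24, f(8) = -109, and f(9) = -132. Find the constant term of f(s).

3

Write f(s) = as^2 + bs + c. Substituting each data point gives a linear system:
  9a + 3b + c = -24
  64a + 8b + c = -109
  81a + 9b + c = -132
Solving the system yields a = -1, b = -6, c = 3.
So f(s) = -s^2 - 6s + 3.
The constant term is 3.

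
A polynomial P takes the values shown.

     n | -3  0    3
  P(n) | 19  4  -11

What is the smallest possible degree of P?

1

Forward differences of the values at n = -3, 0, 3:
  P  : 19  4  -11
  Δ  : -15  -15
  Δ^2: 0
The first differences are constant (-15) and nonzero, while all higher differences vanish, so the minimal degree is 1.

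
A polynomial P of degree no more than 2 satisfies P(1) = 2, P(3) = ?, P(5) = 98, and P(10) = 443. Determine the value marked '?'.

30

The 3 known points determine the degree-2 polynomial uniquely.
Write P(x) = ax^2 + bx + c. Substituting each data point gives a linear system:
  a + b + c = 2
  25a + 5b + c = 98
  100a + 10b + c = 443
Solving the system yields a = 5, b = -6, c = 3.
So P(x) = 5x^2 - 6x + 3.
Then P(3) = 30.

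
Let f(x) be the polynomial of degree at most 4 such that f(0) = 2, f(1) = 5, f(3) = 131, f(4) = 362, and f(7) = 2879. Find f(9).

Write f(x) = ax^4 + bx^3 + cx^2 + dx + e. Substituting each data point gives a linear system:
  e = 2
  a + b + c + d + e = 5
  81a + 27b + 9c + 3d + e = 131
  256a + 64b + 16c + 4d + e = 362
  2401a + 343b + 49c + 7d + e = 2879
Solving the system yields a = 1, b = 1, c = 3, d = -2, e = 2.
So f(x) = x^4 + x^3 + 3x^2 - 2x + 2.
Then f(9) = 7517.

7517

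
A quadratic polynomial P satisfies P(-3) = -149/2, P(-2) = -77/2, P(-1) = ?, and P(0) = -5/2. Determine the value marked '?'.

The 3 known points determine the degree-2 polynomial uniquely.
Write P(x) = ax^2 + bx + c. Substituting each data point gives a linear system:
  9a - 3b + c = -149/2
  4a - 2b + c = -77/2
  c = -5/2
Solving the system yields a = -6, b = 6, c = -5/2.
So P(x) = -6x² + 6x - 5/2.
Then P(-1) = -29/2.

-29/2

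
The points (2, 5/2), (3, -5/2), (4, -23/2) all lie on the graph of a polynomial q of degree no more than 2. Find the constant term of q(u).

1/2

Write q(u) = au^2 + bu + c. Substituting each data point gives a linear system:
  4a + 2b + c = 5/2
  9a + 3b + c = -5/2
  16a + 4b + c = -23/2
Solving the system yields a = -2, b = 5, c = 1/2.
So q(u) = -2u^2 + 5u + 1/2.
The constant term is 1/2.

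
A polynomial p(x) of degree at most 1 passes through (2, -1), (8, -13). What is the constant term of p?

3

Write p(x) = ax + b. Substituting each data point gives a linear system:
  2a + b = -1
  8a + b = -13
Solving the system yields a = -2, b = 3.
So p(x) = -2x + 3.
The constant term is 3.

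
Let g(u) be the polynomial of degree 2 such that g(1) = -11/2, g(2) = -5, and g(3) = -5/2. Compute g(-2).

Using the Lagrange interpolation formula with nodes 1, 2, 3:
  L_0(u) = (u - 2)(u - 3) / 2
  L_1(u) = (u - 1)(u - 3) / -1
  L_2(u) = (u - 1)(u - 2) / 2
Then g(u) = -11/2·L_0(u) - 5·L_1(u) - 5/2·L_2(u).
Expanding and collecting terms gives g(u) = u^2 - (5/2)u - 4.
Evaluating at u = -2: g(-2) = 5.

5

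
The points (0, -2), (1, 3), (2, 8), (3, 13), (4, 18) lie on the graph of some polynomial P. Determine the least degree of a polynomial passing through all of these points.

Forward differences of the values at n = 0, 1, 2, 3, 4:
  P  : -2  3  8  13  18
  Δ  : 5  5  5  5
  Δ^2: 0  0  0
  Δ^3: 0  0
  Δ^4: 0
The first differences are constant (5) and nonzero, while all higher differences vanish, so the minimal degree is 1.

1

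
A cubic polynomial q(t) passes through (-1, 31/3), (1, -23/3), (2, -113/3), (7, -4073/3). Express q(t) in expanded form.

Using the Lagrange interpolation formula with nodes -1, 1, 2, 7:
  L_0(t) = (t - 1)(t - 2)(t - 7) / -48
  L_1(t) = (t + 1)(t - 2)(t - 7) / 12
  L_2(t) = (t + 1)(t - 1)(t - 7) / -15
  L_3(t) = (t + 1)(t - 1)(t - 2) / 240
Then q(t) = 31/3·L_0(t) - 23/3·L_1(t) - 113/3·L_2(t) - 4073/3·L_3(t).
Expanding and collecting terms gives q(t) = -4t^3 + t^2 - 5t + 1/3.
Check: q(-1) = 31/3. ✓

q(t) = -4t^3 + t^2 - 5t + 1/3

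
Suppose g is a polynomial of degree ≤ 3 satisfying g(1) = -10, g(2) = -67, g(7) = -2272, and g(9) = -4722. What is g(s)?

g(s) = -6s^3 - 4s^2 - 3s + 3

Using the Lagrange interpolation formula with nodes 1, 2, 7, 9:
  L_0(s) = (s - 2)(s - 7)(s - 9) / -48
  L_1(s) = (s - 1)(s - 7)(s - 9) / 35
  L_2(s) = (s - 1)(s - 2)(s - 9) / -60
  L_3(s) = (s - 1)(s - 2)(s - 7) / 112
Then g(s) = -10·L_0(s) - 67·L_1(s) - 2272·L_2(s) - 4722·L_3(s).
Expanding and collecting terms gives g(s) = -6s³ - 4s² - 3s + 3.
Check: g(2) = -67. ✓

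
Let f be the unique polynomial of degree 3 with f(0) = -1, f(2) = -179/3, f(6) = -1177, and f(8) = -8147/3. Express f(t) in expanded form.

Using the Lagrange interpolation formula with nodes 0, 2, 6, 8:
  L_0(t) = (t - 2)(t - 6)(t - 8) / -96
  L_1(t) = t(t - 6)(t - 8) / 48
  L_2(t) = t(t - 2)(t - 8) / -48
  L_3(t) = t(t - 2)(t - 6) / 96
Then f(t) = -1·L_0(t) - 179/3·L_1(t) - 1177·L_2(t) - 8147/3·L_3(t).
Expanding and collecting terms gives f(t) = -5t^3 - (5/3)t^2 - 6t - 1.
Check: f(8) = -8147/3. ✓

f(t) = -5t^3 - (5/3)t^2 - 6t - 1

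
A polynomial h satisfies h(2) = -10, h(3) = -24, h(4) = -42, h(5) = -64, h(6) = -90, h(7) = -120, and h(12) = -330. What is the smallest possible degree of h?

2

Divided differences on the nodes 2, 3, 4, 5, 6, 7, 12:
  order 0: -10  -24  -42  -64  -90  -120  -330
  order 1: -14  -18  -22  -26  -30  -42
  order 2: -2  -2  -2  -2  -2
  order 3: 0  0  0  0
  order 4: 0  0  0
  order 5: 0  0
  order 6: 0
The order-2 divided differences are all -2 (nonzero) and every higher order vanishes, so the data lies on a polynomial of degree exactly 2.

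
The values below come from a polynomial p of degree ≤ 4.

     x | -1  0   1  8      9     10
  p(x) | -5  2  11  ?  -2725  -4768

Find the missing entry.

-1382

The 5 known points determine the degree-4 polynomial uniquely.
Write p(x) = ax^4 + bx^3 + cx^2 + dx + e. Substituting each data point gives a linear system:
  a - b + c - d + e = -5
  e = 2
  a + b + c + d + e = 11
  6561a + 729b + 81c + 9d + e = -2725
  10000a + 1000b + 100c + 10d + e = -4768
Solving the system yields a = -1, b = 5, c = 2, d = 3, e = 2.
So p(x) = -x^4 + 5x^3 + 2x^2 + 3x + 2.
Then p(8) = -1382.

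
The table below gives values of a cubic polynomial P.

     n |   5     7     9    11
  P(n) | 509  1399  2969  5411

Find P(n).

P(n) = 4n^3 + n^2 - 3n - 1

Write P(n) = an^3 + bn^2 + cn + d. Substituting each data point gives a linear system:
  125a + 25b + 5c + d = 509
  343a + 49b + 7c + d = 1399
  729a + 81b + 9c + d = 2969
  1331a + 121b + 11c + d = 5411
Solving the system yields a = 4, b = 1, c = -3, d = -1.
So P(n) = 4n^3 + n^2 - 3n - 1.
Check: P(7) = 1399. ✓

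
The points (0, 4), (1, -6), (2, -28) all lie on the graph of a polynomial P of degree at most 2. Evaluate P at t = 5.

Write P(t) = at^2 + bt + c. Substituting each data point gives a linear system:
  c = 4
  a + b + c = -6
  4a + 2b + c = -28
Solving the system yields a = -6, b = -4, c = 4.
So P(t) = -6t^2 - 4t + 4.
Then P(5) = -166.

-166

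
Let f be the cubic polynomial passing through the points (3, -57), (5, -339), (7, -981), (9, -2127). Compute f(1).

Forward differences of the values at x = 3, 5, 7, 9:
  f  : -57  -339  -981  -2127
  Δ  : -282  -642  -1146
  Δ^2: -360  -504
  Δ^3: -144
The third differences are constant, confirming degree 3.
Interpolating (Newton forward form) and evaluating at x = 1 gives f(1) = 9.

9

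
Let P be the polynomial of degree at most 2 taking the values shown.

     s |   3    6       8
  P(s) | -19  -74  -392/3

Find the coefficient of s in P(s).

Write P(s) = as^2 + bs + c. Substituting each data point gives a linear system:
  9a + 3b + c = -19
  36a + 6b + c = -74
  64a + 8b + c = -392/3
Solving the system yields a = -2, b = -1/3, c = 0.
So P(s) = -2s^2 - (1/3)s.
The coefficient of s is -1/3.

-1/3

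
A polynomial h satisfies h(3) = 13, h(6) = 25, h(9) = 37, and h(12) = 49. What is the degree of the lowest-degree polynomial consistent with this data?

Forward differences of the values at n = 3, 6, 9, 12:
  h  : 13  25  37  49
  Δ  : 12  12  12
  Δ^2: 0  0
  Δ^3: 0
The first differences are constant (12) and nonzero, while all higher differences vanish, so the minimal degree is 1.

1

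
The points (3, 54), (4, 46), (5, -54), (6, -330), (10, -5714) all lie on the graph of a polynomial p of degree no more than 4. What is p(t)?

p(t) = -t^4 + 4t^3 + 3t^2 - 2t + 6

Write p(t) = at^4 + bt^3 + ct^2 + dt + e. Substituting each data point gives a linear system:
  81a + 27b + 9c + 3d + e = 54
  256a + 64b + 16c + 4d + e = 46
  625a + 125b + 25c + 5d + e = -54
  1296a + 216b + 36c + 6d + e = -330
  10000a + 1000b + 100c + 10d + e = -5714
Solving the system yields a = -1, b = 4, c = 3, d = -2, e = 6.
So p(t) = -t⁴ + 4t³ + 3t² - 2t + 6.
Check: p(3) = 54. ✓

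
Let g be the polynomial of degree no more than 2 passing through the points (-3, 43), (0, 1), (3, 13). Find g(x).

g(x) = 3x^2 - 5x + 1

Write g(x) = ax^2 + bx + c. Substituting each data point gives a linear system:
  9a - 3b + c = 43
  c = 1
  9a + 3b + c = 13
Solving the system yields a = 3, b = -5, c = 1.
So g(x) = 3x² - 5x + 1.
Check: g(0) = 1. ✓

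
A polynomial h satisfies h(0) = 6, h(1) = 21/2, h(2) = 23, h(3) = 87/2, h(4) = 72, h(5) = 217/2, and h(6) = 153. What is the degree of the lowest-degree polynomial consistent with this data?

Forward differences of the values at t = 0, 1, 2, 3, 4, 5, 6:
  h  : 6  21/2  23  87/2  72  217/2  153
  Δ  : 9/2  25/2  41/2  57/2  73/2  89/2
  Δ^2: 8  8  8  8  8
  Δ^3: 0  0  0  0
  Δ^4: 0  0  0
  Δ^5: 0  0
  Δ^6: 0
The second differences are constant (8) and nonzero, while all higher differences vanish, so the minimal degree is 2.

2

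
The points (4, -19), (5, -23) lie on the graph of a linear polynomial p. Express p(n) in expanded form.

p(n) = -4n - 3

Using the Lagrange interpolation formula with nodes 4, 5:
  L_0(n) = (n - 5) / -1
  L_1(n) = (n - 4) / 1
Then p(n) = -19·L_0(n) - 23·L_1(n).
Expanding and collecting terms gives p(n) = -4n - 3.
Check: p(4) = -19. ✓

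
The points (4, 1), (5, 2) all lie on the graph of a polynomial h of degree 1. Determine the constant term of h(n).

-3

Write h(n) = an + b. Substituting each data point gives a linear system:
  4a + b = 1
  5a + b = 2
Solving the system yields a = 1, b = -3.
So h(n) = n - 3.
The constant term is -3.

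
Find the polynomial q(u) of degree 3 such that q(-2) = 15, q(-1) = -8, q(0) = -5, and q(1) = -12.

q(u) = -6u^3 - 5u^2 + 4u - 5

Write q(u) = au^3 + bu^2 + cu + d. Substituting each data point gives a linear system:
  -8a + 4b - 2c + d = 15
  -a + b - c + d = -8
  d = -5
  a + b + c + d = -12
Solving the system yields a = -6, b = -5, c = 4, d = -5.
So q(u) = -6u^3 - 5u^2 + 4u - 5.
Check: q(-2) = 15. ✓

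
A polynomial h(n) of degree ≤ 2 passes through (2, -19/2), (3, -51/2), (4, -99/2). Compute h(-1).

Write h(n) = an^2 + bn + c. Substituting each data point gives a linear system:
  4a + 2b + c = -19/2
  9a + 3b + c = -51/2
  16a + 4b + c = -99/2
Solving the system yields a = -4, b = 4, c = -3/2.
So h(n) = -4n^2 + 4n - 3/2.
Then h(-1) = -19/2.

-19/2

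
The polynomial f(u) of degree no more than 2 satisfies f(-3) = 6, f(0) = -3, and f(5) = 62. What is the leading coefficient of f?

2

Write f(u) = au^2 + bu + c. Substituting each data point gives a linear system:
  9a - 3b + c = 6
  c = -3
  25a + 5b + c = 62
Solving the system yields a = 2, b = 3, c = -3.
So f(u) = 2u^2 + 3u - 3.
The leading coefficient is 2.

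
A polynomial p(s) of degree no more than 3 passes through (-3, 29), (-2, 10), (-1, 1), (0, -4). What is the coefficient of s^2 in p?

Write p(s) = as^3 + bs^2 + cs + d. Substituting each data point gives a linear system:
  -27a + 9b - 3c + d = 29
  -8a + 4b - 2c + d = 10
  -a + b - c + d = 1
  d = -4
Solving the system yields a = -1, b = -1, c = -5, d = -4.
So p(s) = -s^3 - s^2 - 5s - 4.
The coefficient of s^2 is -1.

-1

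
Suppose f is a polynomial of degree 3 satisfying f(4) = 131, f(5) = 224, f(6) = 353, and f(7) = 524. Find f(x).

f(x) = x^3 + 3x^2 + 5x - 1

Write f(x) = ax^3 + bx^2 + cx + d. Substituting each data point gives a linear system:
  64a + 16b + 4c + d = 131
  125a + 25b + 5c + d = 224
  216a + 36b + 6c + d = 353
  343a + 49b + 7c + d = 524
Solving the system yields a = 1, b = 3, c = 5, d = -1.
So f(x) = x^3 + 3x^2 + 5x - 1.
Check: f(5) = 224. ✓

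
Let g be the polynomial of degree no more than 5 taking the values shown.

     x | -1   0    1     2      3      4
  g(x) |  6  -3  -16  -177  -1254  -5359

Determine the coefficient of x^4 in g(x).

Write g(x) = ax^5 + bx^4 + cx^3 + dx^2 + ex + k. Substituting each data point gives a linear system:
  -a + b - c + d - e + k = 6
  k = -3
  a + b + c + d + e + k = -16
  32a + 16b + 8c + 4d + 2e + k = -177
  243a + 81b + 27c + 9d + 3e + k = -1254
  1024a + 256b + 64c + 16d + 4e + k = -5359
Solving the system yields a = -6, b = 4, c = -2, d = -6, e = -3, k = -3.
So g(x) = -6x^5 + 4x^4 - 2x^3 - 6x^2 - 3x - 3.
The coefficient of x^4 is 4.

4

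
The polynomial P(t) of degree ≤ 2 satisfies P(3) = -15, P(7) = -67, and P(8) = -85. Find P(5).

-37

Write P(t) = at^2 + bt + c. Substituting each data point gives a linear system:
  9a + 3b + c = -15
  49a + 7b + c = -67
  64a + 8b + c = -85
Solving the system yields a = -1, b = -3, c = 3.
So P(t) = -t² - 3t + 3.
Then P(5) = -37.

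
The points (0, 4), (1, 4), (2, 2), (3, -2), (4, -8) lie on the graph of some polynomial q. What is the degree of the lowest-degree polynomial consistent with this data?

2

Forward differences of the values at x = 0, 1, 2, 3, 4:
  q  : 4  4  2  -2  -8
  Δ  : 0  -2  -4  -6
  Δ^2: -2  -2  -2
  Δ^3: 0  0
  Δ^4: 0
The second differences are constant (-2) and nonzero, while all higher differences vanish, so the minimal degree is 2.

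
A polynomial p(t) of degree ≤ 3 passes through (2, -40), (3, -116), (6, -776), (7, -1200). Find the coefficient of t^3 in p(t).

Write p(t) = at^3 + bt^2 + ct + d. Substituting each data point gives a linear system:
  8a + 4b + 2c + d = -40
  27a + 9b + 3c + d = -116
  216a + 36b + 6c + d = -776
  343a + 49b + 7c + d = -1200
Solving the system yields a = -3, b = -3, c = -4, d = 4.
So p(t) = -3t^3 - 3t^2 - 4t + 4.
The leading coefficient is -3.

-3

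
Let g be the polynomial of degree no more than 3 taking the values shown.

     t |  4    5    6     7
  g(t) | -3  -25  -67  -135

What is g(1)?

Write g(t) = at^3 + bt^2 + ct + d. Substituting each data point gives a linear system:
  64a + 16b + 4c + d = -3
  125a + 25b + 5c + d = -25
  216a + 36b + 6c + d = -67
  343a + 49b + 7c + d = -135
Solving the system yields a = -1, b = 5, c = -6, d = 5.
So g(t) = -t^3 + 5t^2 - 6t + 5.
Then g(1) = 3.

3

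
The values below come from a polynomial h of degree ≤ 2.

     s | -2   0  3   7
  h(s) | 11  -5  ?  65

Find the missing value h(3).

The 3 known points determine the degree-2 polynomial uniquely.
Write h(s) = as^2 + bs + c. Substituting each data point gives a linear system:
  4a - 2b + c = 11
  c = -5
  49a + 7b + c = 65
Solving the system yields a = 2, b = -4, c = -5.
So h(s) = 2s^2 - 4s - 5.
Then h(3) = 1.

1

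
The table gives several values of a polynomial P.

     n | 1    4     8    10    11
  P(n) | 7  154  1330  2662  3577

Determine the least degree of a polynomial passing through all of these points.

3

Divided differences on the nodes 1, 4, 8, 10, 11:
  order 0: 7  154  1330  2662  3577
  order 1: 49  294  666  915
  order 2: 35  62  83
  order 3: 3  3
  order 4: 0
The order-3 divided differences are all 3 (nonzero) and every higher order vanishes, so the data lies on a polynomial of degree exactly 3.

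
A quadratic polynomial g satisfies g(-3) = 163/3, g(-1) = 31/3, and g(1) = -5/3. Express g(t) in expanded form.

g(t) = 4t^2 - 6t + 1/3

Write g(t) = at^2 + bt + c. Substituting each data point gives a linear system:
  9a - 3b + c = 163/3
  a - b + c = 31/3
  a + b + c = -5/3
Solving the system yields a = 4, b = -6, c = 1/3.
So g(t) = 4t^2 - 6t + 1/3.
Check: g(-3) = 163/3. ✓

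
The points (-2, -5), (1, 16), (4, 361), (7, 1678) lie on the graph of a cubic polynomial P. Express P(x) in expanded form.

Using the Lagrange interpolation formula with nodes -2, 1, 4, 7:
  L_0(x) = (x - 1)(x - 4)(x - 7) / -162
  L_1(x) = (x + 2)(x - 4)(x - 7) / 54
  L_2(x) = (x + 2)(x - 1)(x - 7) / -54
  L_3(x) = (x + 2)(x - 1)(x - 4) / 162
Then P(x) = -5·L_0(x) + 16·L_1(x) + 361·L_2(x) + 1678·L_3(x).
Expanding and collecting terms gives P(x) = 4x^3 + 6x^2 + x + 5.
Check: P(1) = 16. ✓

P(x) = 4x^3 + 6x^2 + x + 5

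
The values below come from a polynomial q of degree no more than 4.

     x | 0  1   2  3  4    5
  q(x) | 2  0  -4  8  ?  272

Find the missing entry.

78

The 5 known points determine the degree-4 polynomial uniquely.
Write q(x) = ax^4 + bx^3 + cx^2 + dx + e. Substituting each data point gives a linear system:
  e = 2
  a + b + c + d + e = 0
  16a + 8b + 4c + 2d + e = -4
  81a + 27b + 9c + 3d + e = 8
  625a + 125b + 25c + 5d + e = 272
Solving the system yields a = 1, b = -3, c = 1, d = -1, e = 2.
So q(x) = x^4 - 3x^3 + x^2 - x + 2.
Then q(4) = 78.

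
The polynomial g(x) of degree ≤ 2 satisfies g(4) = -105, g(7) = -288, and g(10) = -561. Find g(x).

g(x) = -5x^2 - 6x - 1

Write g(x) = ax^2 + bx + c. Substituting each data point gives a linear system:
  16a + 4b + c = -105
  49a + 7b + c = -288
  100a + 10b + c = -561
Solving the system yields a = -5, b = -6, c = -1.
So g(x) = -5x^2 - 6x - 1.
Check: g(4) = -105. ✓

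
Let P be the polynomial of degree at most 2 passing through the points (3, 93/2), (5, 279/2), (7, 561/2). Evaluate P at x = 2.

Using the Lagrange interpolation formula with nodes 3, 5, 7:
  L_0(x) = (x - 5)(x - 7) / 8
  L_1(x) = (x - 3)(x - 7) / -4
  L_2(x) = (x - 3)(x - 5) / 8
Then P(x) = 93/2·L_0(x) + 279/2·L_1(x) + 561/2·L_2(x).
Expanding and collecting terms gives P(x) = 6x^2 - (3/2)x - 3.
Evaluating at x = 2: P(2) = 18.

18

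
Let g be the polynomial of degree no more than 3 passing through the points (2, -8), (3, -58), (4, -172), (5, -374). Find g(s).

g(s) = -4s^3 + 4s^2 + 6s - 4

Using the Lagrange interpolation formula with nodes 2, 3, 4, 5:
  L_0(s) = (s - 3)(s - 4)(s - 5) / -6
  L_1(s) = (s - 2)(s - 4)(s - 5) / 2
  L_2(s) = (s - 2)(s - 3)(s - 5) / -2
  L_3(s) = (s - 2)(s - 3)(s - 4) / 6
Then g(s) = -8·L_0(s) - 58·L_1(s) - 172·L_2(s) - 374·L_3(s).
Expanding and collecting terms gives g(s) = -4s^3 + 4s^2 + 6s - 4.
Check: g(5) = -374. ✓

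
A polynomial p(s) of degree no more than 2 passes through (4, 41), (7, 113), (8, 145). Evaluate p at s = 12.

313

Write p(s) = as^2 + bs + c. Substituting each data point gives a linear system:
  16a + 4b + c = 41
  49a + 7b + c = 113
  64a + 8b + c = 145
Solving the system yields a = 2, b = 2, c = 1.
So p(s) = 2s^2 + 2s + 1.
Then p(12) = 313.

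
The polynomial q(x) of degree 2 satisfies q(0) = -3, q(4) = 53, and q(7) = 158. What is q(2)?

Using the Lagrange interpolation formula with nodes 0, 4, 7:
  L_0(x) = (x - 4)(x - 7) / 28
  L_1(x) = x(x - 7) / -12
  L_2(x) = x(x - 4) / 21
Then q(x) = -3·L_0(x) + 53·L_1(x) + 158·L_2(x).
Expanding and collecting terms gives q(x) = 3x^2 + 2x - 3.
Evaluating at x = 2: q(2) = 13.

13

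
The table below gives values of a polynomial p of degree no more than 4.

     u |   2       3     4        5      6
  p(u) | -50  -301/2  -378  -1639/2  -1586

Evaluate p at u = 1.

Using the Lagrange interpolation formula with nodes 2, 3, 4, 5, 6:
  L_0(u) = (u - 3)(u - 4)(u - 5)(u - 6) / 24
  L_1(u) = (u - 2)(u - 4)(u - 5)(u - 6) / -6
  L_2(u) = (u - 2)(u - 3)(u - 5)(u - 6) / 4
  L_3(u) = (u - 2)(u - 3)(u - 4)(u - 6) / -6
  L_4(u) = (u - 2)(u - 3)(u - 4)(u - 5) / 24
Then p(u) = -50·L_0(u) - 301/2·L_1(u) - 378·L_2(u) - 1639/2·L_3(u) - 1586·L_4(u).
Expanding and collecting terms gives p(u) = -u^4 - (1/2)u^3 - 4u^2 - 6u - 2.
Evaluating at u = 1: p(1) = -27/2.

-27/2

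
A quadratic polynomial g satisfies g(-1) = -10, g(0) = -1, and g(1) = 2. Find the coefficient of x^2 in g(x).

Write g(x) = ax^2 + bx + c. Substituting each data point gives a linear system:
  a - b + c = -10
  c = -1
  a + b + c = 2
Solving the system yields a = -3, b = 6, c = -1.
So g(x) = -3x^2 + 6x - 1.
The leading coefficient is -3.

-3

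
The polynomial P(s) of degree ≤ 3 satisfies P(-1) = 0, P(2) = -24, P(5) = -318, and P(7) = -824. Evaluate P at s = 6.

-532

Using the Lagrange interpolation formula with nodes -1, 2, 5, 7:
  L_0(s) = (s - 2)(s - 5)(s - 7) / -144
  L_1(s) = (s + 1)(s - 5)(s - 7) / 45
  L_2(s) = (s + 1)(s - 2)(s - 7) / -36
  L_3(s) = (s + 1)(s - 2)(s - 5) / 80
Then P(s) = 0·L_0(s) - 24·L_1(s) - 318·L_2(s) - 824·L_3(s).
Expanding and collecting terms gives P(s) = -2s^3 - 3s^2 + s + 2.
Evaluating at s = 6: P(6) = -532.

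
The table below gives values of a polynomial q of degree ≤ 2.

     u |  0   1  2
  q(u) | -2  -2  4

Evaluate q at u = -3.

34

Write q(u) = au^2 + bu + c. Substituting each data point gives a linear system:
  c = -2
  a + b + c = -2
  4a + 2b + c = 4
Solving the system yields a = 3, b = -3, c = -2.
So q(u) = 3u^2 - 3u - 2.
Then q(-3) = 34.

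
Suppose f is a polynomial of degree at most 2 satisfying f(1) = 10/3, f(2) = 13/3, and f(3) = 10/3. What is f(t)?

f(t) = -t^2 + 4t + 1/3

Using the Lagrange interpolation formula with nodes 1, 2, 3:
  L_0(t) = (t - 2)(t - 3) / 2
  L_1(t) = (t - 1)(t - 3) / -1
  L_2(t) = (t - 1)(t - 2) / 2
Then f(t) = 10/3·L_0(t) + 13/3·L_1(t) + 10/3·L_2(t).
Expanding and collecting terms gives f(t) = -t^2 + 4t + 1/3.
Check: f(2) = 13/3. ✓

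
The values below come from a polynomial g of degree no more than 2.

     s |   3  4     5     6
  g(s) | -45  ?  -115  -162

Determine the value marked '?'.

-76

The 3 known points determine the degree-2 polynomial uniquely.
Write g(s) = as^2 + bs + c. Substituting each data point gives a linear system:
  9a + 3b + c = -45
  25a + 5b + c = -115
  36a + 6b + c = -162
Solving the system yields a = -4, b = -3, c = 0.
So g(s) = -4s² - 3s.
Then g(4) = -76.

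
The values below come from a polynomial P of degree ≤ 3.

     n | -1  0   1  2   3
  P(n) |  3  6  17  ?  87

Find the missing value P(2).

42

On equispaced nodes a degree-3 polynomial has vanishing fourth forward difference, so
  P(-1) - 4·P(0) + 6·P(1) - 4·P(2) + P(3) = 0.
Substituting the known values and solving for P(2):
  -4·P(2) = -168
  P(2) = 42.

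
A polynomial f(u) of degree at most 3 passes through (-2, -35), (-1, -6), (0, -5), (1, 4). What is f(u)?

f(u) = 6u^3 + 4u^2 - u - 5

Write f(u) = au^3 + bu^2 + cu + d. Substituting each data point gives a linear system:
  -8a + 4b - 2c + d = -35
  -a + b - c + d = -6
  d = -5
  a + b + c + d = 4
Solving the system yields a = 6, b = 4, c = -1, d = -5.
So f(u) = 6u^3 + 4u^2 - u - 5.
Check: f(-2) = -35. ✓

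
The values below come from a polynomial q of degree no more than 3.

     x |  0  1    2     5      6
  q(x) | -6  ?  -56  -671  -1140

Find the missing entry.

-15

The 4 known points determine the degree-3 polynomial uniquely.
Write q(x) = ax^3 + bx^2 + cx + d. Substituting each data point gives a linear system:
  d = -6
  8a + 4b + 2c + d = -56
  125a + 25b + 5c + d = -671
  216a + 36b + 6c + d = -1140
Solving the system yields a = -5, b = -1, c = -3, d = -6.
So q(x) = -5x^3 - x^2 - 3x - 6.
Then q(1) = -15.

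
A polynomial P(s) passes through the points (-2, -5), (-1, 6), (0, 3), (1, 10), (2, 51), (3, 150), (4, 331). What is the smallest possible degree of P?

Forward differences of the values at s = -2, -1, 0, 1, 2, 3, 4:
  P  : -5  6  3  10  51  150  331
  Δ  : 11  -3  7  41  99  181
  Δ^2: -14  10  34  58  82
  Δ^3: 24  24  24  24
  Δ^4: 0  0  0
  Δ^5: 0  0
  Δ^6: 0
The third differences are constant (24) and nonzero, while all higher differences vanish, so the minimal degree is 3.

3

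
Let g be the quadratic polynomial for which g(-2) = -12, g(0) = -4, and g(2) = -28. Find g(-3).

-28

Forward differences of the values at s = -2, 0, 2:
  g  : -12  -4  -28
  Δ  : 8  -24
  Δ^2: -32
The second differences are constant, confirming degree 2.
Interpolating (Newton forward form) and evaluating at s = -3 gives g(-3) = -28.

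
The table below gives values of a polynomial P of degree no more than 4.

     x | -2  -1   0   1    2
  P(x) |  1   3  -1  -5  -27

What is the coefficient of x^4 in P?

-1

Write P(x) = ax^4 + bx^3 + cx^2 + dx + e. Substituting each data point gives a linear system:
  16a - 8b + 4c - 2d + e = 1
  a - b + c - d + e = 3
  e = -1
  a + b + c + d + e = -5
  16a + 8b + 4c + 2d + e = -27
Solving the system yields a = -1, b = -1, c = 1, d = -3, e = -1.
So P(x) = -x⁴ - x³ + x² - 3x - 1.
The leading coefficient is -1.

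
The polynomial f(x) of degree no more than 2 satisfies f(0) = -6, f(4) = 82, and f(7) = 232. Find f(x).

Write f(x) = ax^2 + bx + c. Substituting each data point gives a linear system:
  c = -6
  16a + 4b + c = 82
  49a + 7b + c = 232
Solving the system yields a = 4, b = 6, c = -6.
So f(x) = 4x² + 6x - 6.
Check: f(0) = -6. ✓

f(x) = 4x^2 + 6x - 6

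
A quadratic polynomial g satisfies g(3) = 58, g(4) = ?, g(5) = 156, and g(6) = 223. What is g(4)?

On equispaced nodes a degree-2 polynomial has vanishing third forward difference, so
  - g(3) + 3·g(4) - 3·g(5) + g(6) = 0.
Substituting the known values and solving for g(4):
  3·g(4) = 303
  g(4) = 101.

101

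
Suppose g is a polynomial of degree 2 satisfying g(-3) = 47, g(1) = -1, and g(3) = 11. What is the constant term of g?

2

Write g(x) = ax^2 + bx + c. Substituting each data point gives a linear system:
  9a - 3b + c = 47
  a + b + c = -1
  9a + 3b + c = 11
Solving the system yields a = 3, b = -6, c = 2.
So g(x) = 3x² - 6x + 2.
The constant term is 2.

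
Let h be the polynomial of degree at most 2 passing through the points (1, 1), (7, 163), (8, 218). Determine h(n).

Write h(n) = an^2 + bn + c. Substituting each data point gives a linear system:
  a + b + c = 1
  49a + 7b + c = 163
  64a + 8b + c = 218
Solving the system yields a = 4, b = -5, c = 2.
So h(n) = 4n² - 5n + 2.
Check: h(1) = 1. ✓

h(n) = 4n^2 - 5n + 2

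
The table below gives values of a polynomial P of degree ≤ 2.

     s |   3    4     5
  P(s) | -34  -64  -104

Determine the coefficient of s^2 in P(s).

-5

Write P(s) = as^2 + bs + c. Substituting each data point gives a linear system:
  9a + 3b + c = -34
  16a + 4b + c = -64
  25a + 5b + c = -104
Solving the system yields a = -5, b = 5, c = -4.
So P(s) = -5s^2 + 5s - 4.
The leading coefficient is -5.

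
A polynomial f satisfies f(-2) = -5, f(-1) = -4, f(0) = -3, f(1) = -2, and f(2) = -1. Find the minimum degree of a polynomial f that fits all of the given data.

1

Forward differences of the values at s = -2, -1, 0, 1, 2:
  f  : -5  -4  -3  -2  -1
  Δ  : 1  1  1  1
  Δ^2: 0  0  0
  Δ^3: 0  0
  Δ^4: 0
The first differences are constant (1) and nonzero, while all higher differences vanish, so the minimal degree is 1.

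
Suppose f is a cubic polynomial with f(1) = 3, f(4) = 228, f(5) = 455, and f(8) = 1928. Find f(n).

f(n) = 4n^3 - 2n^2 + n

Write f(n) = an^3 + bn^2 + cn + d. Substituting each data point gives a linear system:
  a + b + c + d = 3
  64a + 16b + 4c + d = 228
  125a + 25b + 5c + d = 455
  512a + 64b + 8c + d = 1928
Solving the system yields a = 4, b = -2, c = 1, d = 0.
So f(n) = 4n³ - 2n² + n.
Check: f(5) = 455. ✓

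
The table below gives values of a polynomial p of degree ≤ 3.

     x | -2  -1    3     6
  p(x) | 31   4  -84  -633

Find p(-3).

Write p(x) = ax^3 + bx^2 + cx + d. Substituting each data point gives a linear system:
  -8a + 4b - 2c + d = 31
  -a + b - c + d = 4
  27a + 9b + 3c + d = -84
  216a + 36b + 6c + d = -633
Solving the system yields a = -3, b = 1, c = -3, d = -3.
So p(x) = -3x^3 + x^2 - 3x - 3.
Then p(-3) = 96.

96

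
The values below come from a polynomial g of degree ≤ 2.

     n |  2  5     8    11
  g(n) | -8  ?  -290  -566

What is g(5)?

-104

On equispaced nodes a degree-2 polynomial has vanishing third forward difference, so
  - g(2) + 3·g(5) - 3·g(8) + g(11) = 0.
Substituting the known values and solving for g(5):
  3·g(5) = -312
  g(5) = -104.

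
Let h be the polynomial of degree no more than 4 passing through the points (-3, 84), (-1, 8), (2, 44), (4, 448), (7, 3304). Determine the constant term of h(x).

Write h(x) = ax^4 + bx^3 + cx^2 + dx + e. Substituting each data point gives a linear system:
  81a - 27b + 9c - 3d + e = 84
  a - b + c - d + e = 8
  16a + 8b + 4c + 2d + e = 44
  256a + 64b + 16c + 4d + e = 448
  2401a + 343b + 49c + 7d + e = 3304
Solving the system yields a = 1, b = 2, c = 5, d = -4, e = 0.
So h(x) = x^4 + 2x^3 + 5x^2 - 4x.
The constant term is 0.

0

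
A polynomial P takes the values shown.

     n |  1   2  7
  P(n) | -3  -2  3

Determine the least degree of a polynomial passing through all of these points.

Divided differences on the nodes 1, 2, 7:
  order 0: -3  -2  3
  order 1: 1  1
  order 2: 0
The order-1 divided differences are all 1 (nonzero) and every higher order vanishes, so the data lies on a polynomial of degree exactly 1.

1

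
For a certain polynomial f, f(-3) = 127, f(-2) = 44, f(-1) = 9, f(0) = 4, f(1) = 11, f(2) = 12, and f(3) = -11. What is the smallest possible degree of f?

Forward differences of the values at n = -3, -2, -1, 0, 1, 2, 3:
  f  : 127  44  9  4  11  12  -11
  Δ  : -83  -35  -5  7  1  -23
  Δ^2: 48  30  12  -6  -24
  Δ^3: -18  -18  -18  -18
  Δ^4: 0  0  0
  Δ^5: 0  0
  Δ^6: 0
The third differences are constant (-18) and nonzero, while all higher differences vanish, so the minimal degree is 3.

3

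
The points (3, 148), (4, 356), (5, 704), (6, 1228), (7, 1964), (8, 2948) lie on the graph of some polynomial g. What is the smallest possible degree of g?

Forward differences of the values at n = 3, 4, 5, 6, 7, 8:
  g  : 148  356  704  1228  1964  2948
  Δ  : 208  348  524  736  984
  Δ^2: 140  176  212  248
  Δ^3: 36  36  36
  Δ^4: 0  0
  Δ^5: 0
The third differences are constant (36) and nonzero, while all higher differences vanish, so the minimal degree is 3.

3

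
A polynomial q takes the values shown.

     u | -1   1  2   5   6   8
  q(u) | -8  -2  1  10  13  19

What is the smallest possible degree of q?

Divided differences on the nodes -1, 1, 2, 5, 6, 8:
  order 0: -8  -2  1  10  13  19
  order 1: 3  3  3  3  3
  order 2: 0  0  0  0
  order 3: 0  0  0
  order 4: 0  0
  order 5: 0
The order-1 divided differences are all 3 (nonzero) and every higher order vanishes, so the data lies on a polynomial of degree exactly 1.

1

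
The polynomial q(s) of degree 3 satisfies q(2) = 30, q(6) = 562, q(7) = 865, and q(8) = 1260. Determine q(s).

q(s) = 2s^3 + 4s^2 - 3s + 4

Using the Lagrange interpolation formula with nodes 2, 6, 7, 8:
  L_0(s) = (s - 6)(s - 7)(s - 8) / -120
  L_1(s) = (s - 2)(s - 7)(s - 8) / 8
  L_2(s) = (s - 2)(s - 6)(s - 8) / -5
  L_3(s) = (s - 2)(s - 6)(s - 7) / 12
Then q(s) = 30·L_0(s) + 562·L_1(s) + 865·L_2(s) + 1260·L_3(s).
Expanding and collecting terms gives q(s) = 2s^3 + 4s^2 - 3s + 4.
Check: q(7) = 865. ✓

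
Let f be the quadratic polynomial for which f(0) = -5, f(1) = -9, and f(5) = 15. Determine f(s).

f(s) = 2s^2 - 6s - 5

Using the Lagrange interpolation formula with nodes 0, 1, 5:
  L_0(s) = (s - 1)(s - 5) / 5
  L_1(s) = s(s - 5) / -4
  L_2(s) = s(s - 1) / 20
Then f(s) = -5·L_0(s) - 9·L_1(s) + 15·L_2(s).
Expanding and collecting terms gives f(s) = 2s^2 - 6s - 5.
Check: f(0) = -5. ✓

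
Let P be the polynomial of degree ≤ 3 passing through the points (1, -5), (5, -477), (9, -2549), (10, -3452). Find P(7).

Using the Lagrange interpolation formula with nodes 1, 5, 9, 10:
  L_0(x) = (x - 5)(x - 9)(x - 10) / -288
  L_1(x) = (x - 1)(x - 9)(x - 10) / 80
  L_2(x) = (x - 1)(x - 5)(x - 10) / -32
  L_3(x) = (x - 1)(x - 5)(x - 9) / 45
Then P(x) = -5·L_0(x) - 477·L_1(x) - 2549·L_2(x) - 3452·L_3(x).
Expanding and collecting terms gives P(x) = -3x³ - 5x² + 5x - 2.
Evaluating at x = 7: P(7) = -1241.

-1241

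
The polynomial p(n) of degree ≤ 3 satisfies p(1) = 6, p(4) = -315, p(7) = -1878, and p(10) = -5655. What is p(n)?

Using the Lagrange interpolation formula with nodes 1, 4, 7, 10:
  L_0(n) = (n - 4)(n - 7)(n - 10) / -162
  L_1(n) = (n - 1)(n - 7)(n - 10) / 54
  L_2(n) = (n - 1)(n - 4)(n - 10) / -54
  L_3(n) = (n - 1)(n - 4)(n - 7) / 162
Then p(n) = 6·L_0(n) - 315·L_1(n) - 1878·L_2(n) - 5655·L_3(n).
Expanding and collecting terms gives p(n) = -6n^3 + 3n^2 + 4n + 5.
Check: p(7) = -1878. ✓

p(n) = -6n^3 + 3n^2 + 4n + 5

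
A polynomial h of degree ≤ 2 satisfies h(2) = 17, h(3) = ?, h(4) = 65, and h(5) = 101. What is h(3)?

37

The 3 known points determine the degree-2 polynomial uniquely.
Write h(u) = au^2 + bu + c. Substituting each data point gives a linear system:
  4a + 2b + c = 17
  16a + 4b + c = 65
  25a + 5b + c = 101
Solving the system yields a = 4, b = 0, c = 1.
So h(u) = 4u^2 + 1.
Then h(3) = 37.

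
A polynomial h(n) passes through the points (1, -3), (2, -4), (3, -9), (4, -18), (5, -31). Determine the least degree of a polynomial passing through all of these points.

Forward differences of the values at n = 1, 2, 3, 4, 5:
  h  : -3  -4  -9  -18  -31
  Δ  : -1  -5  -9  -13
  Δ^2: -4  -4  -4
  Δ^3: 0  0
  Δ^4: 0
The second differences are constant (-4) and nonzero, while all higher differences vanish, so the minimal degree is 2.

2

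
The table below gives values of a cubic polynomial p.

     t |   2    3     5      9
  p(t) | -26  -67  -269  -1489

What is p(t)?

p(t) = -2t^3 - 3t - 4

Write p(t) = at^3 + bt^2 + ct + d. Substituting each data point gives a linear system:
  8a + 4b + 2c + d = -26
  27a + 9b + 3c + d = -67
  125a + 25b + 5c + d = -269
  729a + 81b + 9c + d = -1489
Solving the system yields a = -2, b = 0, c = -3, d = -4.
So p(t) = -2t^3 - 3t - 4.
Check: p(3) = -67. ✓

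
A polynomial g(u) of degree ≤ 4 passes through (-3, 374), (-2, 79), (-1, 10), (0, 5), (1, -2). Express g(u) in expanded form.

Using the Lagrange interpolation formula with nodes -3, -2, -1, 0, 1:
  L_0(u) = (u + 2)(u + 1)u(u - 1) / 24
  L_1(u) = (u + 3)(u + 1)u(u - 1) / -6
  L_2(u) = (u + 3)(u + 2)u(u - 1) / 4
  L_3(u) = (u + 3)(u + 2)(u + 1)(u - 1) / -6
  L_4(u) = (u + 3)(u + 2)(u + 1)u / 24
Then g(u) = 374·L_0(u) + 79·L_1(u) + 10·L_2(u) + 5·L_3(u) - 2·L_4(u).
Expanding and collecting terms gives g(u) = 4u^4 - 3u^3 - 5u^2 - 3u + 5.
Check: g(-3) = 374. ✓

g(u) = 4u^4 - 3u^3 - 5u^2 - 3u + 5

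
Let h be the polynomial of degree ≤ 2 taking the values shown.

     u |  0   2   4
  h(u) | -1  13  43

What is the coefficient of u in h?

3

Write h(u) = au^2 + bu + c. Substituting each data point gives a linear system:
  c = -1
  4a + 2b + c = 13
  16a + 4b + c = 43
Solving the system yields a = 2, b = 3, c = -1.
So h(u) = 2u^2 + 3u - 1.
The coefficient of u is 3.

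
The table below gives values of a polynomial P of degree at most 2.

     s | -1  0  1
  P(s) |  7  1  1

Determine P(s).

P(s) = 3s^2 - 3s + 1

Using the Lagrange interpolation formula with nodes -1, 0, 1:
  L_0(s) = s(s - 1) / 2
  L_1(s) = (s + 1)(s - 1) / -1
  L_2(s) = (s + 1)s / 2
Then P(s) = 7·L_0(s) + 1·L_1(s) + 1·L_2(s).
Expanding and collecting terms gives P(s) = 3s² - 3s + 1.
Check: P(-1) = 7. ✓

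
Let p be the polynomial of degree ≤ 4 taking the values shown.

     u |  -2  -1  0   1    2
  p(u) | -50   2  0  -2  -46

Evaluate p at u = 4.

Using the Lagrange interpolation formula with nodes -2, -1, 0, 1, 2:
  L_0(u) = (u + 1)u(u - 1)(u - 2) / 24
  L_1(u) = (u + 2)u(u - 1)(u - 2) / -6
  L_2(u) = (u + 2)(u + 1)(u - 1)(u - 2) / 4
  L_3(u) = (u + 2)(u + 1)u(u - 2) / -6
  L_4(u) = (u + 2)(u + 1)u(u - 1) / 24
Then p(u) = -50·L_0(u) + 2·L_1(u) + 0·L_2(u) - 2·L_3(u) - 46·L_4(u).
Expanding and collecting terms gives p(u) = -4u⁴ + u³ + 4u² - 3u.
Evaluating at u = 4: p(4) = -908.

-908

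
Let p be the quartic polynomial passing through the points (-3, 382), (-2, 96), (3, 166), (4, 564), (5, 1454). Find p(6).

3136

Using the Lagrange interpolation formula with nodes -3, -2, 3, 4, 5:
  L_0(u) = (u + 2)(u - 3)(u - 4)(u - 5) / 336
  L_1(u) = (u + 3)(u - 3)(u - 4)(u - 5) / -210
  L_2(u) = (u + 3)(u + 2)(u - 4)(u - 5) / 60
  L_3(u) = (u + 3)(u + 2)(u - 3)(u - 5) / -42
  L_4(u) = (u + 3)(u + 2)(u - 3)(u - 4) / 112
Then p(u) = 382·L_0(u) + 96·L_1(u) + 166·L_2(u) + 564·L_3(u) + 1454·L_4(u).
Expanding and collecting terms gives p(u) = 3u⁴ - 4u³ + 3u² + 4.
Evaluating at u = 6: p(6) = 3136.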